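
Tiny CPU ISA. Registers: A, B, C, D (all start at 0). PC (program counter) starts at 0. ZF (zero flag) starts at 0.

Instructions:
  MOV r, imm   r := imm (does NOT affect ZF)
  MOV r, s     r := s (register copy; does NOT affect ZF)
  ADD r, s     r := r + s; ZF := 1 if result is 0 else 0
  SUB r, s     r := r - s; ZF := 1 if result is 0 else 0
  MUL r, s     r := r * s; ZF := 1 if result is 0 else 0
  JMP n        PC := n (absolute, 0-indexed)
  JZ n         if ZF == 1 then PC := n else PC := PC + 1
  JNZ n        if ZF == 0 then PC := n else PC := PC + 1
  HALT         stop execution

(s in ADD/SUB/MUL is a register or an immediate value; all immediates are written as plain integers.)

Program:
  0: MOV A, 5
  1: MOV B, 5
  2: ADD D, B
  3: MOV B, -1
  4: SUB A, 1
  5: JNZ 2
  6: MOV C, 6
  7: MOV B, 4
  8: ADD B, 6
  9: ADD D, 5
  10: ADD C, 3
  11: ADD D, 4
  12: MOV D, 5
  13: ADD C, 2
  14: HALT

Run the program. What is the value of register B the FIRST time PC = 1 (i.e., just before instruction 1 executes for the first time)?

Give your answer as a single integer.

Step 1: PC=0 exec 'MOV A, 5'. After: A=5 B=0 C=0 D=0 ZF=0 PC=1
First time PC=1: B=0

0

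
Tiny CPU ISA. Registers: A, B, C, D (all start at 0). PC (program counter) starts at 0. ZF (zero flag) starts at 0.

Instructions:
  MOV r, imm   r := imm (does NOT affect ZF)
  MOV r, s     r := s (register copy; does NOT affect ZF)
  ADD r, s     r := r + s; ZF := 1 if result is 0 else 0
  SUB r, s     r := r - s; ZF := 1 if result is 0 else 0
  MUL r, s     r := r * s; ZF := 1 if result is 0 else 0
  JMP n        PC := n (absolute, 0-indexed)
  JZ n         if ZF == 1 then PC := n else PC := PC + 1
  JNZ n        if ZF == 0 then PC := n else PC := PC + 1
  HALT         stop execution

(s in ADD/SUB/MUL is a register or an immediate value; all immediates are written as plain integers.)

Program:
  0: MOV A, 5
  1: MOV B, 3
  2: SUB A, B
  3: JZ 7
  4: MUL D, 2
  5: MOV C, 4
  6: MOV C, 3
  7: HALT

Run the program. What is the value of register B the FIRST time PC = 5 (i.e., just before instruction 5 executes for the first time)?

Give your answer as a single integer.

Step 1: PC=0 exec 'MOV A, 5'. After: A=5 B=0 C=0 D=0 ZF=0 PC=1
Step 2: PC=1 exec 'MOV B, 3'. After: A=5 B=3 C=0 D=0 ZF=0 PC=2
Step 3: PC=2 exec 'SUB A, B'. After: A=2 B=3 C=0 D=0 ZF=0 PC=3
Step 4: PC=3 exec 'JZ 7'. After: A=2 B=3 C=0 D=0 ZF=0 PC=4
Step 5: PC=4 exec 'MUL D, 2'. After: A=2 B=3 C=0 D=0 ZF=1 PC=5
First time PC=5: B=3

3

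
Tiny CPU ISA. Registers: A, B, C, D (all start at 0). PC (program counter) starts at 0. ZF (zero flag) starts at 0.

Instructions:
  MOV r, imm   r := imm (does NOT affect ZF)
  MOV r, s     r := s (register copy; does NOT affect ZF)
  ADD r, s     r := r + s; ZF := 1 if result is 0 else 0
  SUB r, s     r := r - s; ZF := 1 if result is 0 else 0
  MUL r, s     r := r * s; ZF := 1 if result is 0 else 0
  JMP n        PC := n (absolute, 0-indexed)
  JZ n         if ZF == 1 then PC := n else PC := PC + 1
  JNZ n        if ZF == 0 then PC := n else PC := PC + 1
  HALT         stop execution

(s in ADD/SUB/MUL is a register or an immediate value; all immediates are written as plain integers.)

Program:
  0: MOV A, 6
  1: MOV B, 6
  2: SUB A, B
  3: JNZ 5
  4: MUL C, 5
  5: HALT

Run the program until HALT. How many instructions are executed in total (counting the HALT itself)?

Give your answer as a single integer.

Answer: 6

Derivation:
Step 1: PC=0 exec 'MOV A, 6'. After: A=6 B=0 C=0 D=0 ZF=0 PC=1
Step 2: PC=1 exec 'MOV B, 6'. After: A=6 B=6 C=0 D=0 ZF=0 PC=2
Step 3: PC=2 exec 'SUB A, B'. After: A=0 B=6 C=0 D=0 ZF=1 PC=3
Step 4: PC=3 exec 'JNZ 5'. After: A=0 B=6 C=0 D=0 ZF=1 PC=4
Step 5: PC=4 exec 'MUL C, 5'. After: A=0 B=6 C=0 D=0 ZF=1 PC=5
Step 6: PC=5 exec 'HALT'. After: A=0 B=6 C=0 D=0 ZF=1 PC=5 HALTED
Total instructions executed: 6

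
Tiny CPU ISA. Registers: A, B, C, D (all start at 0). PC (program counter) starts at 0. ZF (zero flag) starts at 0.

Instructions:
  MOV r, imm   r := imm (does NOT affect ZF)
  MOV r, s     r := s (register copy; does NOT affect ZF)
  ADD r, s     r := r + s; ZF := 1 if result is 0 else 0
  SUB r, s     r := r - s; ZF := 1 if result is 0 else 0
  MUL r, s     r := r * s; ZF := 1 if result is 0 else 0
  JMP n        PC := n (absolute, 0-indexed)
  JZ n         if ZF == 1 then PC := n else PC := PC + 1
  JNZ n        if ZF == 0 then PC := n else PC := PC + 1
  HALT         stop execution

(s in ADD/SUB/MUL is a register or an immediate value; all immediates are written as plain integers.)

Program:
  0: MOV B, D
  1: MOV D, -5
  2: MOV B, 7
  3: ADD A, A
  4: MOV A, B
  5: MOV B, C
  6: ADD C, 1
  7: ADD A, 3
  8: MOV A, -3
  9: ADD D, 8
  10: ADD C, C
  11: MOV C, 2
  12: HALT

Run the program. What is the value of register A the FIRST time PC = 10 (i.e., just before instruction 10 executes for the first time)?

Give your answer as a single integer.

Step 1: PC=0 exec 'MOV B, D'. After: A=0 B=0 C=0 D=0 ZF=0 PC=1
Step 2: PC=1 exec 'MOV D, -5'. After: A=0 B=0 C=0 D=-5 ZF=0 PC=2
Step 3: PC=2 exec 'MOV B, 7'. After: A=0 B=7 C=0 D=-5 ZF=0 PC=3
Step 4: PC=3 exec 'ADD A, A'. After: A=0 B=7 C=0 D=-5 ZF=1 PC=4
Step 5: PC=4 exec 'MOV A, B'. After: A=7 B=7 C=0 D=-5 ZF=1 PC=5
Step 6: PC=5 exec 'MOV B, C'. After: A=7 B=0 C=0 D=-5 ZF=1 PC=6
Step 7: PC=6 exec 'ADD C, 1'. After: A=7 B=0 C=1 D=-5 ZF=0 PC=7
Step 8: PC=7 exec 'ADD A, 3'. After: A=10 B=0 C=1 D=-5 ZF=0 PC=8
Step 9: PC=8 exec 'MOV A, -3'. After: A=-3 B=0 C=1 D=-5 ZF=0 PC=9
Step 10: PC=9 exec 'ADD D, 8'. After: A=-3 B=0 C=1 D=3 ZF=0 PC=10
First time PC=10: A=-3

-3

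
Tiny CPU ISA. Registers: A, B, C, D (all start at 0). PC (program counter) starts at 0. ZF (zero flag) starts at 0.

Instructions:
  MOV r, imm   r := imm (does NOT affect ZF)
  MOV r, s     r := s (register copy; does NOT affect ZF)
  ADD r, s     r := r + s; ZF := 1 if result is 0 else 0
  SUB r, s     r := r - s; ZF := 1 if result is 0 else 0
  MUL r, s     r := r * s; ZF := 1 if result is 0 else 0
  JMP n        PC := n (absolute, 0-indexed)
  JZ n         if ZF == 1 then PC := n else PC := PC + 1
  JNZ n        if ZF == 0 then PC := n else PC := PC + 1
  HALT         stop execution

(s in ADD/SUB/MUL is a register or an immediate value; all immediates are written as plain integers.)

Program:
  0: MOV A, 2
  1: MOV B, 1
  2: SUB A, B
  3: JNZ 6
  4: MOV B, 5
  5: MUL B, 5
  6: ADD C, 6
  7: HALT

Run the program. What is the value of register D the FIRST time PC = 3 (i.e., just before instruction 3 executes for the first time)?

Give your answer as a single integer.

Step 1: PC=0 exec 'MOV A, 2'. After: A=2 B=0 C=0 D=0 ZF=0 PC=1
Step 2: PC=1 exec 'MOV B, 1'. After: A=2 B=1 C=0 D=0 ZF=0 PC=2
Step 3: PC=2 exec 'SUB A, B'. After: A=1 B=1 C=0 D=0 ZF=0 PC=3
First time PC=3: D=0

0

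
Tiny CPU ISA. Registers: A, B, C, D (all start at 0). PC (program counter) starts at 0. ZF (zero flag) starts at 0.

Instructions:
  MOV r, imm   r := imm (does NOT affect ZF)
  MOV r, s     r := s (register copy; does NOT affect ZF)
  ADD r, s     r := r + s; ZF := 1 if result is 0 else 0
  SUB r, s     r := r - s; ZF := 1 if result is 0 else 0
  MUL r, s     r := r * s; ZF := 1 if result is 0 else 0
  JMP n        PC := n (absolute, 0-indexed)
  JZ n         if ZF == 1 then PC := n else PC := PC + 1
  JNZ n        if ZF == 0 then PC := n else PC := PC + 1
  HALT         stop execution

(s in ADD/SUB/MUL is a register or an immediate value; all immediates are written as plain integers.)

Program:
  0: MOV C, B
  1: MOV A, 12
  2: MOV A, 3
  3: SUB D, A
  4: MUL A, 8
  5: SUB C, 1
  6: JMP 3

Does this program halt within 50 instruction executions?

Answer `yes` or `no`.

Step 1: PC=0 exec 'MOV C, B'. After: A=0 B=0 C=0 D=0 ZF=0 PC=1
Step 2: PC=1 exec 'MOV A, 12'. After: A=12 B=0 C=0 D=0 ZF=0 PC=2
Step 3: PC=2 exec 'MOV A, 3'. After: A=3 B=0 C=0 D=0 ZF=0 PC=3
Step 4: PC=3 exec 'SUB D, A'. After: A=3 B=0 C=0 D=-3 ZF=0 PC=4
Step 5: PC=4 exec 'MUL A, 8'. After: A=24 B=0 C=0 D=-3 ZF=0 PC=5
Step 6: PC=5 exec 'SUB C, 1'. After: A=24 B=0 C=-1 D=-3 ZF=0 PC=6
Step 7: PC=6 exec 'JMP 3'. After: A=24 B=0 C=-1 D=-3 ZF=0 PC=3
Step 8: PC=3 exec 'SUB D, A'. After: A=24 B=0 C=-1 D=-27 ZF=0 PC=4
Step 9: PC=4 exec 'MUL A, 8'. After: A=192 B=0 C=-1 D=-27 ZF=0 PC=5
Step 10: PC=5 exec 'SUB C, 1'. After: A=192 B=0 C=-2 D=-27 ZF=0 PC=6
Step 11: PC=6 exec 'JMP 3'. After: A=192 B=0 C=-2 D=-27 ZF=0 PC=3
Step 12: PC=3 exec 'SUB D, A'. After: A=192 B=0 C=-2 D=-219 ZF=0 PC=4
Step 13: PC=4 exec 'MUL A, 8'. After: A=1536 B=0 C=-2 D=-219 ZF=0 PC=5
Step 14: PC=5 exec 'SUB C, 1'. After: A=1536 B=0 C=-3 D=-219 ZF=0 PC=6
Step 15: PC=6 exec 'JMP 3'. After: A=1536 B=0 C=-3 D=-219 ZF=0 PC=3
After 50 steps: not halted. PC revisits the same instructions with no path to HALT; will never halt.

Answer: no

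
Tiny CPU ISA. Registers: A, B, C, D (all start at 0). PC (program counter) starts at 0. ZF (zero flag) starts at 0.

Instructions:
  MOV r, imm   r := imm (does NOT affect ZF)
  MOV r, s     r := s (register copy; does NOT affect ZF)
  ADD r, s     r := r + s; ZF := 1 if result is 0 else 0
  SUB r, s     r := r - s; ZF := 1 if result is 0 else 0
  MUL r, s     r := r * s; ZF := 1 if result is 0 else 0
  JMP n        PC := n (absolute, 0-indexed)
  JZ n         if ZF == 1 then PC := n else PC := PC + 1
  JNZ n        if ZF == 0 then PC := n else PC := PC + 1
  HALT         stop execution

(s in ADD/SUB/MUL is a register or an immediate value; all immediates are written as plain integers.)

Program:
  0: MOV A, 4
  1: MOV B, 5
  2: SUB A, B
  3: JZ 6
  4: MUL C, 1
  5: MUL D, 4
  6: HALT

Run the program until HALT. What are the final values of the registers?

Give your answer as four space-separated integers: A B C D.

Step 1: PC=0 exec 'MOV A, 4'. After: A=4 B=0 C=0 D=0 ZF=0 PC=1
Step 2: PC=1 exec 'MOV B, 5'. After: A=4 B=5 C=0 D=0 ZF=0 PC=2
Step 3: PC=2 exec 'SUB A, B'. After: A=-1 B=5 C=0 D=0 ZF=0 PC=3
Step 4: PC=3 exec 'JZ 6'. After: A=-1 B=5 C=0 D=0 ZF=0 PC=4
Step 5: PC=4 exec 'MUL C, 1'. After: A=-1 B=5 C=0 D=0 ZF=1 PC=5
Step 6: PC=5 exec 'MUL D, 4'. After: A=-1 B=5 C=0 D=0 ZF=1 PC=6
Step 7: PC=6 exec 'HALT'. After: A=-1 B=5 C=0 D=0 ZF=1 PC=6 HALTED

Answer: -1 5 0 0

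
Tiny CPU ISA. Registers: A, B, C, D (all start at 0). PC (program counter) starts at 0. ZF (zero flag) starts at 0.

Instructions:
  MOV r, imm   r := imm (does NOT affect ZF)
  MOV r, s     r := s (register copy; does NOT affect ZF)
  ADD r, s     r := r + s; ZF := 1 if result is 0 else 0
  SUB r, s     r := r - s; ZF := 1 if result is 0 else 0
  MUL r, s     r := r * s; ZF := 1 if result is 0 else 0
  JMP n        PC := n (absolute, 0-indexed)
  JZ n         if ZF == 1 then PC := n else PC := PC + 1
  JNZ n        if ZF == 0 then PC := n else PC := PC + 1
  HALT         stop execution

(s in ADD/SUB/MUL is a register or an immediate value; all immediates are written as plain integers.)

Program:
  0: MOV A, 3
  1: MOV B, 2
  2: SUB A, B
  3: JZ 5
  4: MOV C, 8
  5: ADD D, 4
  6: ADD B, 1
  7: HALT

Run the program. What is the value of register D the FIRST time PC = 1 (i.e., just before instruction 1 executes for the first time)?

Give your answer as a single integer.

Step 1: PC=0 exec 'MOV A, 3'. After: A=3 B=0 C=0 D=0 ZF=0 PC=1
First time PC=1: D=0

0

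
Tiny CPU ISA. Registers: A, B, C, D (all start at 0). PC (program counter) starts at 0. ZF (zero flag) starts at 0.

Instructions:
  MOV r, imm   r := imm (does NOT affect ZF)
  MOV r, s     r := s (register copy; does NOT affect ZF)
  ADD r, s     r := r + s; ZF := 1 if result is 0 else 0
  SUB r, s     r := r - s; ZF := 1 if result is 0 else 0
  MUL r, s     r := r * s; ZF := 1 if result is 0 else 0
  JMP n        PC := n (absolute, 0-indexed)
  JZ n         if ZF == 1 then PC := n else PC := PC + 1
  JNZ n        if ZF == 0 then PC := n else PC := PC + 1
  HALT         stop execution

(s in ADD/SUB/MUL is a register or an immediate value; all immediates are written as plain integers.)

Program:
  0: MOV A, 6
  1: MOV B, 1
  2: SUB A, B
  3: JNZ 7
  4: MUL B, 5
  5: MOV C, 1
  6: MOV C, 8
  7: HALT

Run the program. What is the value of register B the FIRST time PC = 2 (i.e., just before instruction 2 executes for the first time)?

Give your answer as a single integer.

Step 1: PC=0 exec 'MOV A, 6'. After: A=6 B=0 C=0 D=0 ZF=0 PC=1
Step 2: PC=1 exec 'MOV B, 1'. After: A=6 B=1 C=0 D=0 ZF=0 PC=2
First time PC=2: B=1

1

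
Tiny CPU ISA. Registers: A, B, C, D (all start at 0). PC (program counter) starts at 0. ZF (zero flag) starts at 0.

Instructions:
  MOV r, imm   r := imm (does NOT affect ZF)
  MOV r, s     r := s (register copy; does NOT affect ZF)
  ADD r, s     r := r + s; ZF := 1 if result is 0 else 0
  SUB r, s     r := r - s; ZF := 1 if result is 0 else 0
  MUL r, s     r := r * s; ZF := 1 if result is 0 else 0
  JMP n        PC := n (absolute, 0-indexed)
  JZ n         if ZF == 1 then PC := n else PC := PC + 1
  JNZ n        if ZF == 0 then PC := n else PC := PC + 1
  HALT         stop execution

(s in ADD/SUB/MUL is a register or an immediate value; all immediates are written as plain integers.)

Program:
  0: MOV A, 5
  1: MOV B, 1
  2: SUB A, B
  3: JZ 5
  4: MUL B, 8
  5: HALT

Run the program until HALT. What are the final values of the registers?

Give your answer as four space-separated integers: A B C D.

Answer: 4 8 0 0

Derivation:
Step 1: PC=0 exec 'MOV A, 5'. After: A=5 B=0 C=0 D=0 ZF=0 PC=1
Step 2: PC=1 exec 'MOV B, 1'. After: A=5 B=1 C=0 D=0 ZF=0 PC=2
Step 3: PC=2 exec 'SUB A, B'. After: A=4 B=1 C=0 D=0 ZF=0 PC=3
Step 4: PC=3 exec 'JZ 5'. After: A=4 B=1 C=0 D=0 ZF=0 PC=4
Step 5: PC=4 exec 'MUL B, 8'. After: A=4 B=8 C=0 D=0 ZF=0 PC=5
Step 6: PC=5 exec 'HALT'. After: A=4 B=8 C=0 D=0 ZF=0 PC=5 HALTED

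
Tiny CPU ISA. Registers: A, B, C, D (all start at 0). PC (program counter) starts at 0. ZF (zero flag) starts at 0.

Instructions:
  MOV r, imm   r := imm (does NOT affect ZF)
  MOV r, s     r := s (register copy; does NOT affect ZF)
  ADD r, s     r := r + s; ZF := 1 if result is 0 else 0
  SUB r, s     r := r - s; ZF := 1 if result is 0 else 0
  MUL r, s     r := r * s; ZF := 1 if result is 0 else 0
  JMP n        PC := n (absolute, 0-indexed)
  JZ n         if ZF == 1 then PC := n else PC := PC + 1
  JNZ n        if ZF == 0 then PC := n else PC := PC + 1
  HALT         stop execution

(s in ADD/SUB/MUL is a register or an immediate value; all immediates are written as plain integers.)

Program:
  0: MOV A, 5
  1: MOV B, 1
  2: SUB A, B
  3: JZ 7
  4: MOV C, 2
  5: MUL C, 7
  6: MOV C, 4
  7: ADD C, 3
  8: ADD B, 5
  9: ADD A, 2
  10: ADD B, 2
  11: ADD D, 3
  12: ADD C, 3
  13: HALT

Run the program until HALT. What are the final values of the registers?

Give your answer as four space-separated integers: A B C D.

Step 1: PC=0 exec 'MOV A, 5'. After: A=5 B=0 C=0 D=0 ZF=0 PC=1
Step 2: PC=1 exec 'MOV B, 1'. After: A=5 B=1 C=0 D=0 ZF=0 PC=2
Step 3: PC=2 exec 'SUB A, B'. After: A=4 B=1 C=0 D=0 ZF=0 PC=3
Step 4: PC=3 exec 'JZ 7'. After: A=4 B=1 C=0 D=0 ZF=0 PC=4
Step 5: PC=4 exec 'MOV C, 2'. After: A=4 B=1 C=2 D=0 ZF=0 PC=5
Step 6: PC=5 exec 'MUL C, 7'. After: A=4 B=1 C=14 D=0 ZF=0 PC=6
Step 7: PC=6 exec 'MOV C, 4'. After: A=4 B=1 C=4 D=0 ZF=0 PC=7
Step 8: PC=7 exec 'ADD C, 3'. After: A=4 B=1 C=7 D=0 ZF=0 PC=8
Step 9: PC=8 exec 'ADD B, 5'. After: A=4 B=6 C=7 D=0 ZF=0 PC=9
Step 10: PC=9 exec 'ADD A, 2'. After: A=6 B=6 C=7 D=0 ZF=0 PC=10
Step 11: PC=10 exec 'ADD B, 2'. After: A=6 B=8 C=7 D=0 ZF=0 PC=11
Step 12: PC=11 exec 'ADD D, 3'. After: A=6 B=8 C=7 D=3 ZF=0 PC=12
Step 13: PC=12 exec 'ADD C, 3'. After: A=6 B=8 C=10 D=3 ZF=0 PC=13
Step 14: PC=13 exec 'HALT'. After: A=6 B=8 C=10 D=3 ZF=0 PC=13 HALTED

Answer: 6 8 10 3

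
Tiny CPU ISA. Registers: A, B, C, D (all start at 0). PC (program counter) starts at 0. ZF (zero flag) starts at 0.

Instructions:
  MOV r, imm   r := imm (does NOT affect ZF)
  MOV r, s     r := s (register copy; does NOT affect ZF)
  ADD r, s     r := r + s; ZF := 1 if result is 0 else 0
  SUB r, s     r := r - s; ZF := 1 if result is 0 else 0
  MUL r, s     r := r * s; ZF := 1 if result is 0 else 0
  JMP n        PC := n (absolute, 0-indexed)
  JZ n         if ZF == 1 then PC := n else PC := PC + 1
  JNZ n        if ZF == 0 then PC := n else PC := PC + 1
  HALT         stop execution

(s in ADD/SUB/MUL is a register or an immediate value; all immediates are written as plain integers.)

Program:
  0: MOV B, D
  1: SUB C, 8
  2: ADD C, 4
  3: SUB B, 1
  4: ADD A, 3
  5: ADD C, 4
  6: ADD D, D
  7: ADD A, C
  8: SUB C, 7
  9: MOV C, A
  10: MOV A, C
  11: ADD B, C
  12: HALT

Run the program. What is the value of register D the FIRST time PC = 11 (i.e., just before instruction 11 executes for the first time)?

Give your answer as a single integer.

Step 1: PC=0 exec 'MOV B, D'. After: A=0 B=0 C=0 D=0 ZF=0 PC=1
Step 2: PC=1 exec 'SUB C, 8'. After: A=0 B=0 C=-8 D=0 ZF=0 PC=2
Step 3: PC=2 exec 'ADD C, 4'. After: A=0 B=0 C=-4 D=0 ZF=0 PC=3
Step 4: PC=3 exec 'SUB B, 1'. After: A=0 B=-1 C=-4 D=0 ZF=0 PC=4
Step 5: PC=4 exec 'ADD A, 3'. After: A=3 B=-1 C=-4 D=0 ZF=0 PC=5
Step 6: PC=5 exec 'ADD C, 4'. After: A=3 B=-1 C=0 D=0 ZF=1 PC=6
Step 7: PC=6 exec 'ADD D, D'. After: A=3 B=-1 C=0 D=0 ZF=1 PC=7
Step 8: PC=7 exec 'ADD A, C'. After: A=3 B=-1 C=0 D=0 ZF=0 PC=8
Step 9: PC=8 exec 'SUB C, 7'. After: A=3 B=-1 C=-7 D=0 ZF=0 PC=9
Step 10: PC=9 exec 'MOV C, A'. After: A=3 B=-1 C=3 D=0 ZF=0 PC=10
Step 11: PC=10 exec 'MOV A, C'. After: A=3 B=-1 C=3 D=0 ZF=0 PC=11
First time PC=11: D=0

0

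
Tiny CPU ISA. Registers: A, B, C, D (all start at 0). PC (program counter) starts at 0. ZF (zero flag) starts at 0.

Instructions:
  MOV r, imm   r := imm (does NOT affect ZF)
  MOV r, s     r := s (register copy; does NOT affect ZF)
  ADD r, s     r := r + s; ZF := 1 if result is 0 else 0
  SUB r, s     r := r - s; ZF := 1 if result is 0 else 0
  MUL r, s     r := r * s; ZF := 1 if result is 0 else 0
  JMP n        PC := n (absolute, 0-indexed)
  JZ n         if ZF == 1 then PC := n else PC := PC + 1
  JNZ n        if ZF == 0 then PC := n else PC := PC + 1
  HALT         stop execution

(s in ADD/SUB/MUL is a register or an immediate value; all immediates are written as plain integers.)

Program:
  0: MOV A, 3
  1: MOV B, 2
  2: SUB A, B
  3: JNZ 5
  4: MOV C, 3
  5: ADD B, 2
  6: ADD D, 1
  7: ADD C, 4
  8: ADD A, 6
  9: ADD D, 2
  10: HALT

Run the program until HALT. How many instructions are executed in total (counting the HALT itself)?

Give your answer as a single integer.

Step 1: PC=0 exec 'MOV A, 3'. After: A=3 B=0 C=0 D=0 ZF=0 PC=1
Step 2: PC=1 exec 'MOV B, 2'. After: A=3 B=2 C=0 D=0 ZF=0 PC=2
Step 3: PC=2 exec 'SUB A, B'. After: A=1 B=2 C=0 D=0 ZF=0 PC=3
Step 4: PC=3 exec 'JNZ 5'. After: A=1 B=2 C=0 D=0 ZF=0 PC=5
Step 5: PC=5 exec 'ADD B, 2'. After: A=1 B=4 C=0 D=0 ZF=0 PC=6
Step 6: PC=6 exec 'ADD D, 1'. After: A=1 B=4 C=0 D=1 ZF=0 PC=7
Step 7: PC=7 exec 'ADD C, 4'. After: A=1 B=4 C=4 D=1 ZF=0 PC=8
Step 8: PC=8 exec 'ADD A, 6'. After: A=7 B=4 C=4 D=1 ZF=0 PC=9
Step 9: PC=9 exec 'ADD D, 2'. After: A=7 B=4 C=4 D=3 ZF=0 PC=10
Step 10: PC=10 exec 'HALT'. After: A=7 B=4 C=4 D=3 ZF=0 PC=10 HALTED
Total instructions executed: 10

Answer: 10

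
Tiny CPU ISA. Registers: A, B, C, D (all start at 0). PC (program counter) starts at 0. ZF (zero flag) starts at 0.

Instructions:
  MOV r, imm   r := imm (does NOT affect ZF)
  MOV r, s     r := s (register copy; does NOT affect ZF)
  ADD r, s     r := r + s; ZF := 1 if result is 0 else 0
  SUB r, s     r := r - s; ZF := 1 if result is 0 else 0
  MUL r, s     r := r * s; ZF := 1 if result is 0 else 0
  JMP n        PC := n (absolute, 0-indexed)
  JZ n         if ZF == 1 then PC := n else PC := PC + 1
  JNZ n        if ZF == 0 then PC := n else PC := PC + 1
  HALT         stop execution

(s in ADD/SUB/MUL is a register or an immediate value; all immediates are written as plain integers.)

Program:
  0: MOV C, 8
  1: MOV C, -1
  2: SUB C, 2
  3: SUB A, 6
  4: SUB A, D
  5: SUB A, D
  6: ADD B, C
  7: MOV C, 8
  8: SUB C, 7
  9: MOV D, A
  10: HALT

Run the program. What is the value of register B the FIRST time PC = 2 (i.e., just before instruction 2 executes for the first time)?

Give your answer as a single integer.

Step 1: PC=0 exec 'MOV C, 8'. After: A=0 B=0 C=8 D=0 ZF=0 PC=1
Step 2: PC=1 exec 'MOV C, -1'. After: A=0 B=0 C=-1 D=0 ZF=0 PC=2
First time PC=2: B=0

0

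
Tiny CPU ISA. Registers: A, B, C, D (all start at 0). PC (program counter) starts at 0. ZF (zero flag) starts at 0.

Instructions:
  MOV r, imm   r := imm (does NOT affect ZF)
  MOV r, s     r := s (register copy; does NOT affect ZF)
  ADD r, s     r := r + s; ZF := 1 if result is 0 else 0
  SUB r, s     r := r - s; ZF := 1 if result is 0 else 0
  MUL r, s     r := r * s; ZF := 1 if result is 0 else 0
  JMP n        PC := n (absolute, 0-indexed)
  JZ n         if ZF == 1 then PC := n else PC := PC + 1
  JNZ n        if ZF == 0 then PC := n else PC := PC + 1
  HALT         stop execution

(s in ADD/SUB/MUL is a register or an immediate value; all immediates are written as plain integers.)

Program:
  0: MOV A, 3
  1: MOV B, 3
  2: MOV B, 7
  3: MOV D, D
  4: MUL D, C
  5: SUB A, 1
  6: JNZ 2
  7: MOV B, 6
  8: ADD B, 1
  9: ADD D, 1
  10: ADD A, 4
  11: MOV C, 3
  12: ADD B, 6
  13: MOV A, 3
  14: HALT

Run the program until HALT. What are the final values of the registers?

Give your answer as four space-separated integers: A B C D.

Step 1: PC=0 exec 'MOV A, 3'. After: A=3 B=0 C=0 D=0 ZF=0 PC=1
Step 2: PC=1 exec 'MOV B, 3'. After: A=3 B=3 C=0 D=0 ZF=0 PC=2
Step 3: PC=2 exec 'MOV B, 7'. After: A=3 B=7 C=0 D=0 ZF=0 PC=3
Step 4: PC=3 exec 'MOV D, D'. After: A=3 B=7 C=0 D=0 ZF=0 PC=4
Step 5: PC=4 exec 'MUL D, C'. After: A=3 B=7 C=0 D=0 ZF=1 PC=5
Step 6: PC=5 exec 'SUB A, 1'. After: A=2 B=7 C=0 D=0 ZF=0 PC=6
Step 7: PC=6 exec 'JNZ 2'. After: A=2 B=7 C=0 D=0 ZF=0 PC=2
Step 8: PC=2 exec 'MOV B, 7'. After: A=2 B=7 C=0 D=0 ZF=0 PC=3
Step 9: PC=3 exec 'MOV D, D'. After: A=2 B=7 C=0 D=0 ZF=0 PC=4
Step 10: PC=4 exec 'MUL D, C'. After: A=2 B=7 C=0 D=0 ZF=1 PC=5
Step 11: PC=5 exec 'SUB A, 1'. After: A=1 B=7 C=0 D=0 ZF=0 PC=6
Step 12: PC=6 exec 'JNZ 2'. After: A=1 B=7 C=0 D=0 ZF=0 PC=2
Step 13: PC=2 exec 'MOV B, 7'. After: A=1 B=7 C=0 D=0 ZF=0 PC=3
Step 14: PC=3 exec 'MOV D, D'. After: A=1 B=7 C=0 D=0 ZF=0 PC=4
Step 15: PC=4 exec 'MUL D, C'. After: A=1 B=7 C=0 D=0 ZF=1 PC=5
Step 16: PC=5 exec 'SUB A, 1'. After: A=0 B=7 C=0 D=0 ZF=1 PC=6
Step 17: PC=6 exec 'JNZ 2'. After: A=0 B=7 C=0 D=0 ZF=1 PC=7
Step 18: PC=7 exec 'MOV B, 6'. After: A=0 B=6 C=0 D=0 ZF=1 PC=8
Step 19: PC=8 exec 'ADD B, 1'. After: A=0 B=7 C=0 D=0 ZF=0 PC=9
Step 20: PC=9 exec 'ADD D, 1'. After: A=0 B=7 C=0 D=1 ZF=0 PC=10
Step 21: PC=10 exec 'ADD A, 4'. After: A=4 B=7 C=0 D=1 ZF=0 PC=11
Step 22: PC=11 exec 'MOV C, 3'. After: A=4 B=7 C=3 D=1 ZF=0 PC=12
Step 23: PC=12 exec 'ADD B, 6'. After: A=4 B=13 C=3 D=1 ZF=0 PC=13
Step 24: PC=13 exec 'MOV A, 3'. After: A=3 B=13 C=3 D=1 ZF=0 PC=14
Step 25: PC=14 exec 'HALT'. After: A=3 B=13 C=3 D=1 ZF=0 PC=14 HALTED

Answer: 3 13 3 1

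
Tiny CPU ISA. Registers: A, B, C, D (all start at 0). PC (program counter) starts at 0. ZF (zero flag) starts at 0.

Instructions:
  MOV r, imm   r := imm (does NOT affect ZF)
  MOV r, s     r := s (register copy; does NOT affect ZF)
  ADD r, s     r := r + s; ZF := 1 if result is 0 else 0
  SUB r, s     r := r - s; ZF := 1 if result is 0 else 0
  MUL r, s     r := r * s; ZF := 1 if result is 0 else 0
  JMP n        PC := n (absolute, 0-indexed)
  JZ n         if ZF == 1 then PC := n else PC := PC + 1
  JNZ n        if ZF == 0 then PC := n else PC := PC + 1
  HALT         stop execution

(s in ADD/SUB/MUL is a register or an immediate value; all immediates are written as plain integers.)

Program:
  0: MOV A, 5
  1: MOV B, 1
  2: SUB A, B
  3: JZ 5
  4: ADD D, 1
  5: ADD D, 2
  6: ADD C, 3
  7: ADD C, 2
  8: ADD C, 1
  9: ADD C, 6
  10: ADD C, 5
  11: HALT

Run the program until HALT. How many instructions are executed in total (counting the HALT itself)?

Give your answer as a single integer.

Answer: 12

Derivation:
Step 1: PC=0 exec 'MOV A, 5'. After: A=5 B=0 C=0 D=0 ZF=0 PC=1
Step 2: PC=1 exec 'MOV B, 1'. After: A=5 B=1 C=0 D=0 ZF=0 PC=2
Step 3: PC=2 exec 'SUB A, B'. After: A=4 B=1 C=0 D=0 ZF=0 PC=3
Step 4: PC=3 exec 'JZ 5'. After: A=4 B=1 C=0 D=0 ZF=0 PC=4
Step 5: PC=4 exec 'ADD D, 1'. After: A=4 B=1 C=0 D=1 ZF=0 PC=5
Step 6: PC=5 exec 'ADD D, 2'. After: A=4 B=1 C=0 D=3 ZF=0 PC=6
Step 7: PC=6 exec 'ADD C, 3'. After: A=4 B=1 C=3 D=3 ZF=0 PC=7
Step 8: PC=7 exec 'ADD C, 2'. After: A=4 B=1 C=5 D=3 ZF=0 PC=8
Step 9: PC=8 exec 'ADD C, 1'. After: A=4 B=1 C=6 D=3 ZF=0 PC=9
Step 10: PC=9 exec 'ADD C, 6'. After: A=4 B=1 C=12 D=3 ZF=0 PC=10
Step 11: PC=10 exec 'ADD C, 5'. After: A=4 B=1 C=17 D=3 ZF=0 PC=11
Step 12: PC=11 exec 'HALT'. After: A=4 B=1 C=17 D=3 ZF=0 PC=11 HALTED
Total instructions executed: 12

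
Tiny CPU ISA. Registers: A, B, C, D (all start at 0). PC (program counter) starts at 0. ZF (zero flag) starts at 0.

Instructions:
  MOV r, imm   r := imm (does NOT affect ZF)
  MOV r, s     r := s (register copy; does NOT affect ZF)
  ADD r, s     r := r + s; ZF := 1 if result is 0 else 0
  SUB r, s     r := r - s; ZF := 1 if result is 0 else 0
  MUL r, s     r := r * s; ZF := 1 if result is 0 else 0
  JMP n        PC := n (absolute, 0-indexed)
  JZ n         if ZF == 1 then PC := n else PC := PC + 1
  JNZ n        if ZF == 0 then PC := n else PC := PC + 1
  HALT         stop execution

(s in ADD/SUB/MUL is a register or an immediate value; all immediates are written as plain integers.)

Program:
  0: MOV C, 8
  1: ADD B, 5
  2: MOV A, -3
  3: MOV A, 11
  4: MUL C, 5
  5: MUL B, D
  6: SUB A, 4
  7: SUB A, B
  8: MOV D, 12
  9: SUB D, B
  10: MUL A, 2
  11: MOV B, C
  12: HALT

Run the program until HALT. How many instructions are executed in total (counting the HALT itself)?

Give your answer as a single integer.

Step 1: PC=0 exec 'MOV C, 8'. After: A=0 B=0 C=8 D=0 ZF=0 PC=1
Step 2: PC=1 exec 'ADD B, 5'. After: A=0 B=5 C=8 D=0 ZF=0 PC=2
Step 3: PC=2 exec 'MOV A, -3'. After: A=-3 B=5 C=8 D=0 ZF=0 PC=3
Step 4: PC=3 exec 'MOV A, 11'. After: A=11 B=5 C=8 D=0 ZF=0 PC=4
Step 5: PC=4 exec 'MUL C, 5'. After: A=11 B=5 C=40 D=0 ZF=0 PC=5
Step 6: PC=5 exec 'MUL B, D'. After: A=11 B=0 C=40 D=0 ZF=1 PC=6
Step 7: PC=6 exec 'SUB A, 4'. After: A=7 B=0 C=40 D=0 ZF=0 PC=7
Step 8: PC=7 exec 'SUB A, B'. After: A=7 B=0 C=40 D=0 ZF=0 PC=8
Step 9: PC=8 exec 'MOV D, 12'. After: A=7 B=0 C=40 D=12 ZF=0 PC=9
Step 10: PC=9 exec 'SUB D, B'. After: A=7 B=0 C=40 D=12 ZF=0 PC=10
Step 11: PC=10 exec 'MUL A, 2'. After: A=14 B=0 C=40 D=12 ZF=0 PC=11
Step 12: PC=11 exec 'MOV B, C'. After: A=14 B=40 C=40 D=12 ZF=0 PC=12
Step 13: PC=12 exec 'HALT'. After: A=14 B=40 C=40 D=12 ZF=0 PC=12 HALTED
Total instructions executed: 13

Answer: 13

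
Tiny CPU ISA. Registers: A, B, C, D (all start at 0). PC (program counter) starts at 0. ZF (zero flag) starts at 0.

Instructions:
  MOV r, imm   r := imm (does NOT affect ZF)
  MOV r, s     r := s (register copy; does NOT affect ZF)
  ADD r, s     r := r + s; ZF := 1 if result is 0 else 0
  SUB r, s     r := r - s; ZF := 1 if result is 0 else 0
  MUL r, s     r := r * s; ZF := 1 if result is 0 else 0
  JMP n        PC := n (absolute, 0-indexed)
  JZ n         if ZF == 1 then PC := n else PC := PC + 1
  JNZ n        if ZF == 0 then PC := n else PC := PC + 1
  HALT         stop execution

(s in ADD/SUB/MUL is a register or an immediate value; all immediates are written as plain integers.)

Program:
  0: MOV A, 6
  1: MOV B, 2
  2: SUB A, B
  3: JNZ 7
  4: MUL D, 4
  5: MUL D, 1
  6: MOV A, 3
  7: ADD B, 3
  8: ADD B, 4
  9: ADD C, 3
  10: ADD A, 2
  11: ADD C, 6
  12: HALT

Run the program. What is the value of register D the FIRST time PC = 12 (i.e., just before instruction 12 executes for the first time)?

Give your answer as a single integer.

Step 1: PC=0 exec 'MOV A, 6'. After: A=6 B=0 C=0 D=0 ZF=0 PC=1
Step 2: PC=1 exec 'MOV B, 2'. After: A=6 B=2 C=0 D=0 ZF=0 PC=2
Step 3: PC=2 exec 'SUB A, B'. After: A=4 B=2 C=0 D=0 ZF=0 PC=3
Step 4: PC=3 exec 'JNZ 7'. After: A=4 B=2 C=0 D=0 ZF=0 PC=7
Step 5: PC=7 exec 'ADD B, 3'. After: A=4 B=5 C=0 D=0 ZF=0 PC=8
Step 6: PC=8 exec 'ADD B, 4'. After: A=4 B=9 C=0 D=0 ZF=0 PC=9
Step 7: PC=9 exec 'ADD C, 3'. After: A=4 B=9 C=3 D=0 ZF=0 PC=10
Step 8: PC=10 exec 'ADD A, 2'. After: A=6 B=9 C=3 D=0 ZF=0 PC=11
Step 9: PC=11 exec 'ADD C, 6'. After: A=6 B=9 C=9 D=0 ZF=0 PC=12
First time PC=12: D=0

0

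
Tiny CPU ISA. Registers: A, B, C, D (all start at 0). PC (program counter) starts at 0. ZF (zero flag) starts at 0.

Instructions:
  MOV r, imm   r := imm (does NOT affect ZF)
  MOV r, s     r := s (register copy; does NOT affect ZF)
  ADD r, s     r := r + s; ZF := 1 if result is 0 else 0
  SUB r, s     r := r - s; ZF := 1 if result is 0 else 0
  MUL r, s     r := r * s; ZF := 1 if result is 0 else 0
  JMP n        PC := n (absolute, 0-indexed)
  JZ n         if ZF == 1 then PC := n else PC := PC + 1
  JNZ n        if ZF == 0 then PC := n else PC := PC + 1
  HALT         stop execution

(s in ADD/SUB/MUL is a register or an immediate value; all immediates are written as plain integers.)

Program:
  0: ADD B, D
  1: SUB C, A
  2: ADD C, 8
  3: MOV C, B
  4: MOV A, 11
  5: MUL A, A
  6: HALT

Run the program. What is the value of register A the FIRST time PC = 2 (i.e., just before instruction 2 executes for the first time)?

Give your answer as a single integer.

Step 1: PC=0 exec 'ADD B, D'. After: A=0 B=0 C=0 D=0 ZF=1 PC=1
Step 2: PC=1 exec 'SUB C, A'. After: A=0 B=0 C=0 D=0 ZF=1 PC=2
First time PC=2: A=0

0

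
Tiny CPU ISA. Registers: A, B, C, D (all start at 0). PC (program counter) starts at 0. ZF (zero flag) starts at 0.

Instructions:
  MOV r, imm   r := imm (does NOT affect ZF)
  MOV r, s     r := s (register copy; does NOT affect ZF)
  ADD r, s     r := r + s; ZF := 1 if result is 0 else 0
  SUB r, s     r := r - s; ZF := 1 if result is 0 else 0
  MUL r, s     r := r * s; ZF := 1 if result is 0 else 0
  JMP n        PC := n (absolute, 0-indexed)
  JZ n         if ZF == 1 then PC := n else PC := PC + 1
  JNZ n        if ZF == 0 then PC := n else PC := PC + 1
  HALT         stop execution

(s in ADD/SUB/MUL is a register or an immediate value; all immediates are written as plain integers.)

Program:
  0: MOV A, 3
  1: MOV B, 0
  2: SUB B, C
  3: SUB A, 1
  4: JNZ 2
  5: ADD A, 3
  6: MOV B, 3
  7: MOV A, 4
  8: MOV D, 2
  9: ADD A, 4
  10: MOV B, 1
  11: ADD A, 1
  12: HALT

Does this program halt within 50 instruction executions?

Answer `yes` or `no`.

Answer: yes

Derivation:
Step 1: PC=0 exec 'MOV A, 3'. After: A=3 B=0 C=0 D=0 ZF=0 PC=1
Step 2: PC=1 exec 'MOV B, 0'. After: A=3 B=0 C=0 D=0 ZF=0 PC=2
Step 3: PC=2 exec 'SUB B, C'. After: A=3 B=0 C=0 D=0 ZF=1 PC=3
Step 4: PC=3 exec 'SUB A, 1'. After: A=2 B=0 C=0 D=0 ZF=0 PC=4
Step 5: PC=4 exec 'JNZ 2'. After: A=2 B=0 C=0 D=0 ZF=0 PC=2
Step 6: PC=2 exec 'SUB B, C'. After: A=2 B=0 C=0 D=0 ZF=1 PC=3
Step 7: PC=3 exec 'SUB A, 1'. After: A=1 B=0 C=0 D=0 ZF=0 PC=4
Step 8: PC=4 exec 'JNZ 2'. After: A=1 B=0 C=0 D=0 ZF=0 PC=2
Step 9: PC=2 exec 'SUB B, C'. After: A=1 B=0 C=0 D=0 ZF=1 PC=3
Step 10: PC=3 exec 'SUB A, 1'. After: A=0 B=0 C=0 D=0 ZF=1 PC=4
Step 11: PC=4 exec 'JNZ 2'. After: A=0 B=0 C=0 D=0 ZF=1 PC=5
Step 12: PC=5 exec 'ADD A, 3'. After: A=3 B=0 C=0 D=0 ZF=0 PC=6
Step 13: PC=6 exec 'MOV B, 3'. After: A=3 B=3 C=0 D=0 ZF=0 PC=7
Step 14: PC=7 exec 'MOV A, 4'. After: A=4 B=3 C=0 D=0 ZF=0 PC=8
Step 15: PC=8 exec 'MOV D, 2'. After: A=4 B=3 C=0 D=2 ZF=0 PC=9
Step 16: PC=9 exec 'ADD A, 4'. After: A=8 B=3 C=0 D=2 ZF=0 PC=10
Step 17: PC=10 exec 'MOV B, 1'. After: A=8 B=1 C=0 D=2 ZF=0 PC=11
Step 18: PC=11 exec 'ADD A, 1'. After: A=9 B=1 C=0 D=2 ZF=0 PC=12
Step 19: PC=12 exec 'HALT'. After: A=9 B=1 C=0 D=2 ZF=0 PC=12 HALTED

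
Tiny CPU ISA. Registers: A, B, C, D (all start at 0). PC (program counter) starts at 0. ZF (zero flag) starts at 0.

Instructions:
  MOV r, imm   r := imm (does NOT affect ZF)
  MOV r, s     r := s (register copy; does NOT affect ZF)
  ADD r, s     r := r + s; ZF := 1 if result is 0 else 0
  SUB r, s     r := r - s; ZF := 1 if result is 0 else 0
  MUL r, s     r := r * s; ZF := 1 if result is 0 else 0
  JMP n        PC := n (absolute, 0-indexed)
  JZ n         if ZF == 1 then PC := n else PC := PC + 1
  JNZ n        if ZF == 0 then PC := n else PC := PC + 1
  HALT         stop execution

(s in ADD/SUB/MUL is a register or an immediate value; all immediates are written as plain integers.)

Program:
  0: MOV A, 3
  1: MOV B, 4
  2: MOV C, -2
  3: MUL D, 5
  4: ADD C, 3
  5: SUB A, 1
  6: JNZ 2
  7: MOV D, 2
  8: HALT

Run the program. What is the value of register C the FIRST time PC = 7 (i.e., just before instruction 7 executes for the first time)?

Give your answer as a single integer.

Step 1: PC=0 exec 'MOV A, 3'. After: A=3 B=0 C=0 D=0 ZF=0 PC=1
Step 2: PC=1 exec 'MOV B, 4'. After: A=3 B=4 C=0 D=0 ZF=0 PC=2
Step 3: PC=2 exec 'MOV C, -2'. After: A=3 B=4 C=-2 D=0 ZF=0 PC=3
Step 4: PC=3 exec 'MUL D, 5'. After: A=3 B=4 C=-2 D=0 ZF=1 PC=4
Step 5: PC=4 exec 'ADD C, 3'. After: A=3 B=4 C=1 D=0 ZF=0 PC=5
Step 6: PC=5 exec 'SUB A, 1'. After: A=2 B=4 C=1 D=0 ZF=0 PC=6
Step 7: PC=6 exec 'JNZ 2'. After: A=2 B=4 C=1 D=0 ZF=0 PC=2
Step 8: PC=2 exec 'MOV C, -2'. After: A=2 B=4 C=-2 D=0 ZF=0 PC=3
Step 9: PC=3 exec 'MUL D, 5'. After: A=2 B=4 C=-2 D=0 ZF=1 PC=4
Step 10: PC=4 exec 'ADD C, 3'. After: A=2 B=4 C=1 D=0 ZF=0 PC=5
Step 11: PC=5 exec 'SUB A, 1'. After: A=1 B=4 C=1 D=0 ZF=0 PC=6
Step 12: PC=6 exec 'JNZ 2'. After: A=1 B=4 C=1 D=0 ZF=0 PC=2
Step 13: PC=2 exec 'MOV C, -2'. After: A=1 B=4 C=-2 D=0 ZF=0 PC=3
Step 14: PC=3 exec 'MUL D, 5'. After: A=1 B=4 C=-2 D=0 ZF=1 PC=4
Step 15: PC=4 exec 'ADD C, 3'. After: A=1 B=4 C=1 D=0 ZF=0 PC=5
Step 16: PC=5 exec 'SUB A, 1'. After: A=0 B=4 C=1 D=0 ZF=1 PC=6
Step 17: PC=6 exec 'JNZ 2'. After: A=0 B=4 C=1 D=0 ZF=1 PC=7
First time PC=7: C=1

1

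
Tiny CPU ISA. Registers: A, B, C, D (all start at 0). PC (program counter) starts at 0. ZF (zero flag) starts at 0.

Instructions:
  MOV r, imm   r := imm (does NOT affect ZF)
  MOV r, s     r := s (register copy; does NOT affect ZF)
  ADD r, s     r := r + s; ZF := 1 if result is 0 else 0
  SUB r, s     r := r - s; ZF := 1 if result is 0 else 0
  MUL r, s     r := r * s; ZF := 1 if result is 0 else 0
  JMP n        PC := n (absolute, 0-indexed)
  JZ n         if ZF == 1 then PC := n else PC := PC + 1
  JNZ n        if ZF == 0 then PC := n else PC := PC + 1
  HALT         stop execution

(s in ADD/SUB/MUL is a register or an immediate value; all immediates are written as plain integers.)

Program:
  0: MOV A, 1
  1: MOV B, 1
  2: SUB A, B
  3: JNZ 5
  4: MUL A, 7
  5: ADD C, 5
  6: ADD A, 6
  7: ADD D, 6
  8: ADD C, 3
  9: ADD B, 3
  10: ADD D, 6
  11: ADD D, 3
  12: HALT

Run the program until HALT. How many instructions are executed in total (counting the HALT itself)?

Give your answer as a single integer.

Step 1: PC=0 exec 'MOV A, 1'. After: A=1 B=0 C=0 D=0 ZF=0 PC=1
Step 2: PC=1 exec 'MOV B, 1'. After: A=1 B=1 C=0 D=0 ZF=0 PC=2
Step 3: PC=2 exec 'SUB A, B'. After: A=0 B=1 C=0 D=0 ZF=1 PC=3
Step 4: PC=3 exec 'JNZ 5'. After: A=0 B=1 C=0 D=0 ZF=1 PC=4
Step 5: PC=4 exec 'MUL A, 7'. After: A=0 B=1 C=0 D=0 ZF=1 PC=5
Step 6: PC=5 exec 'ADD C, 5'. After: A=0 B=1 C=5 D=0 ZF=0 PC=6
Step 7: PC=6 exec 'ADD A, 6'. After: A=6 B=1 C=5 D=0 ZF=0 PC=7
Step 8: PC=7 exec 'ADD D, 6'. After: A=6 B=1 C=5 D=6 ZF=0 PC=8
Step 9: PC=8 exec 'ADD C, 3'. After: A=6 B=1 C=8 D=6 ZF=0 PC=9
Step 10: PC=9 exec 'ADD B, 3'. After: A=6 B=4 C=8 D=6 ZF=0 PC=10
Step 11: PC=10 exec 'ADD D, 6'. After: A=6 B=4 C=8 D=12 ZF=0 PC=11
Step 12: PC=11 exec 'ADD D, 3'. After: A=6 B=4 C=8 D=15 ZF=0 PC=12
Step 13: PC=12 exec 'HALT'. After: A=6 B=4 C=8 D=15 ZF=0 PC=12 HALTED
Total instructions executed: 13

Answer: 13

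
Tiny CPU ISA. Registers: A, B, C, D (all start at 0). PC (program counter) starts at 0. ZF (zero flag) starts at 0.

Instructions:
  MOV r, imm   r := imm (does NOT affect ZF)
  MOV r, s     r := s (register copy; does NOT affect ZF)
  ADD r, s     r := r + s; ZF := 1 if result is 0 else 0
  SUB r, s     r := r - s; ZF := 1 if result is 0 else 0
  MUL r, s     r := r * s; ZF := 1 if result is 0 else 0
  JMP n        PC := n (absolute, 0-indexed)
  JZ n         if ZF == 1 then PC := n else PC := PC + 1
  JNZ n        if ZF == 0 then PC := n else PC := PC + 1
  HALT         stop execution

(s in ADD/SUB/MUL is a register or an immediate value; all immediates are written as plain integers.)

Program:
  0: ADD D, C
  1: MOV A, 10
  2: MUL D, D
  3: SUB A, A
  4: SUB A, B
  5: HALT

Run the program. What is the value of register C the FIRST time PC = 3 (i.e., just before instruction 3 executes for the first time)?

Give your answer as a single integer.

Step 1: PC=0 exec 'ADD D, C'. After: A=0 B=0 C=0 D=0 ZF=1 PC=1
Step 2: PC=1 exec 'MOV A, 10'. After: A=10 B=0 C=0 D=0 ZF=1 PC=2
Step 3: PC=2 exec 'MUL D, D'. After: A=10 B=0 C=0 D=0 ZF=1 PC=3
First time PC=3: C=0

0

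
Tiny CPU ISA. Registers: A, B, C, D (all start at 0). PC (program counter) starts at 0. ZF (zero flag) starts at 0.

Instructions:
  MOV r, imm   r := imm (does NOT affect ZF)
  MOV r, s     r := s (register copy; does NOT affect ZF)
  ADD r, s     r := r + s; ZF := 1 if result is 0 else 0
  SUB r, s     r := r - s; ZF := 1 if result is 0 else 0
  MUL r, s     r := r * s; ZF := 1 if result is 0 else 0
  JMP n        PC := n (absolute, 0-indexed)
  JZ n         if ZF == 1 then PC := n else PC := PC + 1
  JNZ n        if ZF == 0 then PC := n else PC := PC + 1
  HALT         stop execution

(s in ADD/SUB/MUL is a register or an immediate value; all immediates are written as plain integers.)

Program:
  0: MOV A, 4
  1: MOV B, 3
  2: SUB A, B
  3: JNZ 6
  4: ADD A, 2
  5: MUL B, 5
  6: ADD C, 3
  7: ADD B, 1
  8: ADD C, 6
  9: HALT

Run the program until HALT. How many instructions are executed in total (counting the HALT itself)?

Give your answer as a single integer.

Answer: 8

Derivation:
Step 1: PC=0 exec 'MOV A, 4'. After: A=4 B=0 C=0 D=0 ZF=0 PC=1
Step 2: PC=1 exec 'MOV B, 3'. After: A=4 B=3 C=0 D=0 ZF=0 PC=2
Step 3: PC=2 exec 'SUB A, B'. After: A=1 B=3 C=0 D=0 ZF=0 PC=3
Step 4: PC=3 exec 'JNZ 6'. After: A=1 B=3 C=0 D=0 ZF=0 PC=6
Step 5: PC=6 exec 'ADD C, 3'. After: A=1 B=3 C=3 D=0 ZF=0 PC=7
Step 6: PC=7 exec 'ADD B, 1'. After: A=1 B=4 C=3 D=0 ZF=0 PC=8
Step 7: PC=8 exec 'ADD C, 6'. After: A=1 B=4 C=9 D=0 ZF=0 PC=9
Step 8: PC=9 exec 'HALT'. After: A=1 B=4 C=9 D=0 ZF=0 PC=9 HALTED
Total instructions executed: 8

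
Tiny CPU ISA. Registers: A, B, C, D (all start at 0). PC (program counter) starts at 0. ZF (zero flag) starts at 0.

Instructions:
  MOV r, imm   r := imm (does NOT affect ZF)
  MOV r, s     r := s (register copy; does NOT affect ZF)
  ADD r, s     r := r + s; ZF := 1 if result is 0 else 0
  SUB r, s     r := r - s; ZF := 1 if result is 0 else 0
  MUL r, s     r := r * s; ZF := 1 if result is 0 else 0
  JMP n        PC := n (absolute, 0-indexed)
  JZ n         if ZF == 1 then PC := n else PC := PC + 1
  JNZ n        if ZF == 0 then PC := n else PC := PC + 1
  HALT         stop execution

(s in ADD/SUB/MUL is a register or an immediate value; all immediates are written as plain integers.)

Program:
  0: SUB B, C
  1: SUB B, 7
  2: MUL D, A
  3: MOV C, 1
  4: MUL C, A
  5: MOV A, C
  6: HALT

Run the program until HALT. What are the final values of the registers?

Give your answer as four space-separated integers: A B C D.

Answer: 0 -7 0 0

Derivation:
Step 1: PC=0 exec 'SUB B, C'. After: A=0 B=0 C=0 D=0 ZF=1 PC=1
Step 2: PC=1 exec 'SUB B, 7'. After: A=0 B=-7 C=0 D=0 ZF=0 PC=2
Step 3: PC=2 exec 'MUL D, A'. After: A=0 B=-7 C=0 D=0 ZF=1 PC=3
Step 4: PC=3 exec 'MOV C, 1'. After: A=0 B=-7 C=1 D=0 ZF=1 PC=4
Step 5: PC=4 exec 'MUL C, A'. After: A=0 B=-7 C=0 D=0 ZF=1 PC=5
Step 6: PC=5 exec 'MOV A, C'. After: A=0 B=-7 C=0 D=0 ZF=1 PC=6
Step 7: PC=6 exec 'HALT'. After: A=0 B=-7 C=0 D=0 ZF=1 PC=6 HALTED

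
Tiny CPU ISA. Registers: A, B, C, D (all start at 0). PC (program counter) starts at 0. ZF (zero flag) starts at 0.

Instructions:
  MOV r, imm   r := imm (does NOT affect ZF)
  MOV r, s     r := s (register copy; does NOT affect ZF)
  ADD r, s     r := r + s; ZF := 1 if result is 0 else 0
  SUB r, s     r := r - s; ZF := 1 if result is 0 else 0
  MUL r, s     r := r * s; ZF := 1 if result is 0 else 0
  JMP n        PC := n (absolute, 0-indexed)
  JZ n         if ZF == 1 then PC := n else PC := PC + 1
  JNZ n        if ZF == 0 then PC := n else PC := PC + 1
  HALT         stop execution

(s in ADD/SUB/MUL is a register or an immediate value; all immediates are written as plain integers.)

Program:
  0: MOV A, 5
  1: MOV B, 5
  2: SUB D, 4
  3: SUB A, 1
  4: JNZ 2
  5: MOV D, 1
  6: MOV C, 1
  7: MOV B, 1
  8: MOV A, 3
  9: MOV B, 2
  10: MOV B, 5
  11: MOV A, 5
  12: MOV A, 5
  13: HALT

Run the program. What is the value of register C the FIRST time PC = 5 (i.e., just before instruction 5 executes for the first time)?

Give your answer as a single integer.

Step 1: PC=0 exec 'MOV A, 5'. After: A=5 B=0 C=0 D=0 ZF=0 PC=1
Step 2: PC=1 exec 'MOV B, 5'. After: A=5 B=5 C=0 D=0 ZF=0 PC=2
Step 3: PC=2 exec 'SUB D, 4'. After: A=5 B=5 C=0 D=-4 ZF=0 PC=3
Step 4: PC=3 exec 'SUB A, 1'. After: A=4 B=5 C=0 D=-4 ZF=0 PC=4
Step 5: PC=4 exec 'JNZ 2'. After: A=4 B=5 C=0 D=-4 ZF=0 PC=2
Step 6: PC=2 exec 'SUB D, 4'. After: A=4 B=5 C=0 D=-8 ZF=0 PC=3
Step 7: PC=3 exec 'SUB A, 1'. After: A=3 B=5 C=0 D=-8 ZF=0 PC=4
Step 8: PC=4 exec 'JNZ 2'. After: A=3 B=5 C=0 D=-8 ZF=0 PC=2
Step 9: PC=2 exec 'SUB D, 4'. After: A=3 B=5 C=0 D=-12 ZF=0 PC=3
Step 10: PC=3 exec 'SUB A, 1'. After: A=2 B=5 C=0 D=-12 ZF=0 PC=4
Step 11: PC=4 exec 'JNZ 2'. After: A=2 B=5 C=0 D=-12 ZF=0 PC=2
Step 12: PC=2 exec 'SUB D, 4'. After: A=2 B=5 C=0 D=-16 ZF=0 PC=3
Step 13: PC=3 exec 'SUB A, 1'. After: A=1 B=5 C=0 D=-16 ZF=0 PC=4
Step 14: PC=4 exec 'JNZ 2'. After: A=1 B=5 C=0 D=-16 ZF=0 PC=2
Step 15: PC=2 exec 'SUB D, 4'. After: A=1 B=5 C=0 D=-20 ZF=0 PC=3
Step 16: PC=3 exec 'SUB A, 1'. After: A=0 B=5 C=0 D=-20 ZF=1 PC=4
Step 17: PC=4 exec 'JNZ 2'. After: A=0 B=5 C=0 D=-20 ZF=1 PC=5
First time PC=5: C=0

0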